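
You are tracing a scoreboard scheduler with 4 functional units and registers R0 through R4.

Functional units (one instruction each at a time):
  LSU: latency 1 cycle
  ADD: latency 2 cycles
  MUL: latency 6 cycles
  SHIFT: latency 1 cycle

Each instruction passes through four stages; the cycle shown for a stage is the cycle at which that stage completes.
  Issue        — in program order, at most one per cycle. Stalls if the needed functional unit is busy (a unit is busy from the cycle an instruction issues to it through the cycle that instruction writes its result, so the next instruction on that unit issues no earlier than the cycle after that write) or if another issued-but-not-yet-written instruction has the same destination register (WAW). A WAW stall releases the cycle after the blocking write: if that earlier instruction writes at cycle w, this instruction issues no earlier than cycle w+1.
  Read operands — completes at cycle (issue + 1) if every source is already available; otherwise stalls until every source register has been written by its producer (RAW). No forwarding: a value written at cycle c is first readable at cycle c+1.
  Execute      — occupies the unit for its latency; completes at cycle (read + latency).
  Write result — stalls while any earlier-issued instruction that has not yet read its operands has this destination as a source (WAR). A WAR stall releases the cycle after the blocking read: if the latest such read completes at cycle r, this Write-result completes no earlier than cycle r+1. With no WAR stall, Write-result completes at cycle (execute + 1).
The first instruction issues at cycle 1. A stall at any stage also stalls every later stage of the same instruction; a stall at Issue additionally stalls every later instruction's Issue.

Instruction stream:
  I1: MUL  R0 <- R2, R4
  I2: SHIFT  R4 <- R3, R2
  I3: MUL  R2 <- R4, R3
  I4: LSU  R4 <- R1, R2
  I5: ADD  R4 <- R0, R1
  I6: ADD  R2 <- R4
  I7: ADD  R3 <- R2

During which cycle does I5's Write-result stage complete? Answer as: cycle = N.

cycle = 26

[I1] 1/2/8/9
[I2] 2/3/4/5
[I3] 10/11/17/18  (struct: MUL busy until I1 writes@9)
[I4] 11/19/20/21  (RAW R2: wait I3 write@18)
[I5] 22/23/25/26  (WAW R4: wait I4 write@21)
[I6] 27/28/30/31  (struct: ADD busy until I5 writes@26)
[I7] 32/33/35/36  (struct: ADD busy until I6 writes@31)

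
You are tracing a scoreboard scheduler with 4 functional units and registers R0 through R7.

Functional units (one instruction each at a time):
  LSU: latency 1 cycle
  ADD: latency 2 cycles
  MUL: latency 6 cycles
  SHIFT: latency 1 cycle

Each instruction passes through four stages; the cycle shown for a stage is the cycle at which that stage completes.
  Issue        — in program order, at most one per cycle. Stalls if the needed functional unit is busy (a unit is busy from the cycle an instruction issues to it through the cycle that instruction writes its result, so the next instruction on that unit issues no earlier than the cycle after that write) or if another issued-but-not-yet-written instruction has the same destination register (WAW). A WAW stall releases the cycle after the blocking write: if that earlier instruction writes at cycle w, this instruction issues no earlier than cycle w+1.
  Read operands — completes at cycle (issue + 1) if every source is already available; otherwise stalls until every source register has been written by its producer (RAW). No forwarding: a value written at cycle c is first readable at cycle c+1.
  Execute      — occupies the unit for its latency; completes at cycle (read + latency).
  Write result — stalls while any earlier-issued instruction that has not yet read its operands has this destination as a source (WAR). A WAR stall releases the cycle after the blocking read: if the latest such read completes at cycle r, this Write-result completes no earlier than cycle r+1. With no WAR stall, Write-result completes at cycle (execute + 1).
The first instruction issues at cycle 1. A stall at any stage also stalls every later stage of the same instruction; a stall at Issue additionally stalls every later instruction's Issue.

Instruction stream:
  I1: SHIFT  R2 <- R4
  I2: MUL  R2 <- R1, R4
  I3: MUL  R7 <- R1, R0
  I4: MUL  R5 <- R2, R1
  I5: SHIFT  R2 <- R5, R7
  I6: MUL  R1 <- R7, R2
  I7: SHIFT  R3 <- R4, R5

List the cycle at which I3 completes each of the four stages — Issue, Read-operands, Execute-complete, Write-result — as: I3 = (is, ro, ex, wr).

c1: I1 issues→SHIFT
c2: I1 reads
c3: I1 exec-done
c4: I1 writes R2
c5: I2 issues→MUL
c6: I2 reads
c12: I2 exec-done
c13: I2 writes R2
c14: I3 issues→MUL
c15: I3 reads
c21: I3 exec-done
c22: I3 writes R7
c23: I4 issues→MUL
c24: I4 reads; I5 issues→SHIFT
c30: I4 exec-done
c31: I4 writes R5
c32: I5 reads; I6 issues→MUL
c33: I5 exec-done
c34: I5 writes R2
c35: I6 reads; I7 issues→SHIFT
c36: I7 reads
c37: I7 exec-done
c38: I7 writes R3
c41: I6 exec-done
c42: I6 writes R1

I3 = (14, 15, 21, 22)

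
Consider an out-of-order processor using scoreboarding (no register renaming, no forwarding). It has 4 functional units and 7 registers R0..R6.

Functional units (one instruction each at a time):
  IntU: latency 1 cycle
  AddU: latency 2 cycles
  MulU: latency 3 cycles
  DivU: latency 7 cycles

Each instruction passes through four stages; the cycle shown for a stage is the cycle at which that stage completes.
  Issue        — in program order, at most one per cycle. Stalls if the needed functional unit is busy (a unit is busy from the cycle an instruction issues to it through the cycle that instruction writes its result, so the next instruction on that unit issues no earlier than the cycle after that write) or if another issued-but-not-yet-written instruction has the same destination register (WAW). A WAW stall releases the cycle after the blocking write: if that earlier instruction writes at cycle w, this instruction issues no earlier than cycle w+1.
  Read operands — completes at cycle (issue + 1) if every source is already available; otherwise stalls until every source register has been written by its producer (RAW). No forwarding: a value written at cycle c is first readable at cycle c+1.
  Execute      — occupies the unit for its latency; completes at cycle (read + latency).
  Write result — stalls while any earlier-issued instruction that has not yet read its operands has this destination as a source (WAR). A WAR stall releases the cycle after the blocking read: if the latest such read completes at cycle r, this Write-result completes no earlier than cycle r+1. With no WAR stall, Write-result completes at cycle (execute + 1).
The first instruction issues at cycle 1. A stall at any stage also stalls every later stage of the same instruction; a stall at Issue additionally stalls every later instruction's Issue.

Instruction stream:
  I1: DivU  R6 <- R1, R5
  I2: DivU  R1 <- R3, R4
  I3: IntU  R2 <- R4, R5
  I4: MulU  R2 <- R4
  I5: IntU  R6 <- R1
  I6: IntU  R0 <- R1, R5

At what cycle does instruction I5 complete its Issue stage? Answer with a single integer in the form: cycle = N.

cycle = 17

I1: IS=1 RO=2 EX=9 WR=10
I2: IS=11 RO=12 EX=19 WR=20  [struct: DivU busy until I1 writes@10]
I3: IS=12 RO=13 EX=14 WR=15
I4: IS=16 RO=17 EX=20 WR=21  [WAW R2: wait I3 write@15]
I5: IS=17 RO=21 EX=22 WR=23  [RAW R1: wait I2 write@20]
I6: IS=24 RO=25 EX=26 WR=27  [struct: IntU busy until I5 writes@23]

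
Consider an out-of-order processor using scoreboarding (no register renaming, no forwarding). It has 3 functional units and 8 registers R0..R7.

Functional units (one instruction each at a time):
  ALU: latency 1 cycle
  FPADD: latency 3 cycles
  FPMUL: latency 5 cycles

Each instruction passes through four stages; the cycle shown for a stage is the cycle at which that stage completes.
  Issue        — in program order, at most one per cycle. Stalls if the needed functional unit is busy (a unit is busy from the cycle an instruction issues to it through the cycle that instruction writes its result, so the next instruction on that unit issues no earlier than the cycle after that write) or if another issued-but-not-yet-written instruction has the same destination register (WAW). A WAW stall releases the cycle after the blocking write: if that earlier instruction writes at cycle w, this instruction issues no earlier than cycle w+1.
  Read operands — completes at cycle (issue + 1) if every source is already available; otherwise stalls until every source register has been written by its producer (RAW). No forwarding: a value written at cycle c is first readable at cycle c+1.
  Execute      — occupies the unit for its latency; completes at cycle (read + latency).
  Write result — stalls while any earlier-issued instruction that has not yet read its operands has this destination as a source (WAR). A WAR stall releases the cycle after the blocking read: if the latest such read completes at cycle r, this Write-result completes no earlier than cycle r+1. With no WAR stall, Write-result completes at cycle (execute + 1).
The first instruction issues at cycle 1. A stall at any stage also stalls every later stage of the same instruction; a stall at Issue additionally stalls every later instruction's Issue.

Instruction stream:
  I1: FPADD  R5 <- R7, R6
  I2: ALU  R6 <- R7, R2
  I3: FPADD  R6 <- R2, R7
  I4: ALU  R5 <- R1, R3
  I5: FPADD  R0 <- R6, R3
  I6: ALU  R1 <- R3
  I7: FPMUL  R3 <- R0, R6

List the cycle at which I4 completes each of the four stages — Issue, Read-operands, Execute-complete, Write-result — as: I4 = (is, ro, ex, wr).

I4 = (8, 9, 10, 11)

I1 -> (1, 2, 5, 6)
I2 -> (2, 3, 4, 5)
I3 -> (7, 8, 11, 12)  // struct: FPADD busy until I1 writes@6
I4 -> (8, 9, 10, 11)
I5 -> (13, 14, 17, 18)  // struct: FPADD busy until I3 writes@12
I6 -> (14, 15, 16, 17)
I7 -> (15, 19, 24, 25)  // RAW R0: wait I5 write@18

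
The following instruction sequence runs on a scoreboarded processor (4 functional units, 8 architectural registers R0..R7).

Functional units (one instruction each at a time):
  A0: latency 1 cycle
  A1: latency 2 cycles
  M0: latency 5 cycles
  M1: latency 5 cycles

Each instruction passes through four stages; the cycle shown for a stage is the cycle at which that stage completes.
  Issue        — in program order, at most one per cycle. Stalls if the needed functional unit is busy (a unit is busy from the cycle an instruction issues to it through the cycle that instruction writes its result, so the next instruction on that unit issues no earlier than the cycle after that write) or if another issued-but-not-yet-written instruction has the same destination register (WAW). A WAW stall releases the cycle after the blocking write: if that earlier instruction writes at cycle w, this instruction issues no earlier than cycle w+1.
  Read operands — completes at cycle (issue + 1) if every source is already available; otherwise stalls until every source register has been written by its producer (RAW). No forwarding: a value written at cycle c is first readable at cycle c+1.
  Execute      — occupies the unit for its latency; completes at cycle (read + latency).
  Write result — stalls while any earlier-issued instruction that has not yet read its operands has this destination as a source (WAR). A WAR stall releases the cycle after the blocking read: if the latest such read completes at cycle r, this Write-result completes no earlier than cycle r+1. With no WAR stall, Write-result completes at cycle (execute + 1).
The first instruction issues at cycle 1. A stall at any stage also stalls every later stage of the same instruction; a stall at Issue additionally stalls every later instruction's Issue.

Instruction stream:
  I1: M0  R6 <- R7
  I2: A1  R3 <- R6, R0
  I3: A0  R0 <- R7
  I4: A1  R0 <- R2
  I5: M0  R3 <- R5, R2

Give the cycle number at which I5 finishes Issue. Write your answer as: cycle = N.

c1: I1 issues→M0
c2: I1 reads; I2 issues→A1
c3: I3 issues→A0
c4: I3 reads
c5: I3 exec-done
c7: I1 exec-done
c8: I1 writes R6
c9: I2 reads
c10: I3 writes R0
c11: I2 exec-done
c12: I2 writes R3
c13: I4 issues→A1
c14: I4 reads; I5 issues→M0
c15: I5 reads
c16: I4 exec-done
c17: I4 writes R0
c20: I5 exec-done
c21: I5 writes R3

cycle = 14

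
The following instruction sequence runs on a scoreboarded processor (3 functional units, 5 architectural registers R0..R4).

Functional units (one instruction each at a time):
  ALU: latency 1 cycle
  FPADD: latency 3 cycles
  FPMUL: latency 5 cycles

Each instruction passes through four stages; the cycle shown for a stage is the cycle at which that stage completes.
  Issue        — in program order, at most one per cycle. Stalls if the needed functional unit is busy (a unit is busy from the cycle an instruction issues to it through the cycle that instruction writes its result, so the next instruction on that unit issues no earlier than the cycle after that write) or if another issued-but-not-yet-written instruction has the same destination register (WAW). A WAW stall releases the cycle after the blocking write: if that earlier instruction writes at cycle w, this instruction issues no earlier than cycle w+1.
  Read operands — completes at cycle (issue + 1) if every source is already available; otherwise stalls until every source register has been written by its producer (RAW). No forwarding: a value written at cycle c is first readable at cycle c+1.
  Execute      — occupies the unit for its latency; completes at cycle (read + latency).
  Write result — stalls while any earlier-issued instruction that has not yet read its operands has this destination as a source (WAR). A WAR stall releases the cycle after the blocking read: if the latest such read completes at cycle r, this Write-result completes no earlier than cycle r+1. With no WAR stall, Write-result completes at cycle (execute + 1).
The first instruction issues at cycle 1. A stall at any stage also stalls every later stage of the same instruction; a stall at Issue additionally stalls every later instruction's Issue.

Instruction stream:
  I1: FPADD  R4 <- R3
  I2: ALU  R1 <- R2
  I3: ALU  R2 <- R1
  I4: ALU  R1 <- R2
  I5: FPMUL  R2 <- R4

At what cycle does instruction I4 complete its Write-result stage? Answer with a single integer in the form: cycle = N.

1) issue 1, read 2, done 5, write 6
2) issue 2, read 3, done 4, write 5
3) issue 6, read 7, done 8, write 9  <struct: ALU busy until I2 writes@5>
4) issue 10, read 11, done 12, write 13  <struct: ALU busy until I3 writes@9>
5) issue 11, read 12, done 17, write 18

cycle = 13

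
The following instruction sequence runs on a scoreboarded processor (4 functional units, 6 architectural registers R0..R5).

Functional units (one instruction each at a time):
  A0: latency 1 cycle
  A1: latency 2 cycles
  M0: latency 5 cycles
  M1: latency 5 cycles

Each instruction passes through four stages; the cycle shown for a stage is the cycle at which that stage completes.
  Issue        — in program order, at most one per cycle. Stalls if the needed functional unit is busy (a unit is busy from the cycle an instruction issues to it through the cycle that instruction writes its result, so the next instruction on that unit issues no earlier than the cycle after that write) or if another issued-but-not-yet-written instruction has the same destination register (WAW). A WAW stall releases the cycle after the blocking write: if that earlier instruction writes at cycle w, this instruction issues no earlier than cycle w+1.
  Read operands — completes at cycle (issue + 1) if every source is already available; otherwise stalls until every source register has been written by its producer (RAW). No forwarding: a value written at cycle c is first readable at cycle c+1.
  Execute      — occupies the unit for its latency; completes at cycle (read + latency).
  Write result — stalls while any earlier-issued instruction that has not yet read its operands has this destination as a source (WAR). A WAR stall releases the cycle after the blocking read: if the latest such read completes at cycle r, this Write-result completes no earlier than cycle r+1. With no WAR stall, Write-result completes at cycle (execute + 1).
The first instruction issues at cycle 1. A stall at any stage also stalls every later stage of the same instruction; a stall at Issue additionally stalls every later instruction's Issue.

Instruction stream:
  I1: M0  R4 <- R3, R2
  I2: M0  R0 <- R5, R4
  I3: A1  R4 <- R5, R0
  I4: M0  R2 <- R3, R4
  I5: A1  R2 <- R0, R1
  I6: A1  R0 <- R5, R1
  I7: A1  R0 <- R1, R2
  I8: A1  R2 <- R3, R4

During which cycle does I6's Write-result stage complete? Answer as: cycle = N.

cycle = 37

I1 -> (1, 2, 7, 8)
I2 -> (9, 10, 15, 16)  // struct: M0 busy until I1 writes@8
I3 -> (10, 17, 19, 20)  // RAW R0: wait I2 write@16
I4 -> (17, 21, 26, 27)  // struct: M0 busy until I2 writes@16, RAW R4: wait I3 write@20
I5 -> (28, 29, 31, 32)  // WAW R2: wait I4 write@27
I6 -> (33, 34, 36, 37)  // struct: A1 busy until I5 writes@32
I7 -> (38, 39, 41, 42)  // struct: A1 busy until I6 writes@37
I8 -> (43, 44, 46, 47)  // struct: A1 busy until I7 writes@42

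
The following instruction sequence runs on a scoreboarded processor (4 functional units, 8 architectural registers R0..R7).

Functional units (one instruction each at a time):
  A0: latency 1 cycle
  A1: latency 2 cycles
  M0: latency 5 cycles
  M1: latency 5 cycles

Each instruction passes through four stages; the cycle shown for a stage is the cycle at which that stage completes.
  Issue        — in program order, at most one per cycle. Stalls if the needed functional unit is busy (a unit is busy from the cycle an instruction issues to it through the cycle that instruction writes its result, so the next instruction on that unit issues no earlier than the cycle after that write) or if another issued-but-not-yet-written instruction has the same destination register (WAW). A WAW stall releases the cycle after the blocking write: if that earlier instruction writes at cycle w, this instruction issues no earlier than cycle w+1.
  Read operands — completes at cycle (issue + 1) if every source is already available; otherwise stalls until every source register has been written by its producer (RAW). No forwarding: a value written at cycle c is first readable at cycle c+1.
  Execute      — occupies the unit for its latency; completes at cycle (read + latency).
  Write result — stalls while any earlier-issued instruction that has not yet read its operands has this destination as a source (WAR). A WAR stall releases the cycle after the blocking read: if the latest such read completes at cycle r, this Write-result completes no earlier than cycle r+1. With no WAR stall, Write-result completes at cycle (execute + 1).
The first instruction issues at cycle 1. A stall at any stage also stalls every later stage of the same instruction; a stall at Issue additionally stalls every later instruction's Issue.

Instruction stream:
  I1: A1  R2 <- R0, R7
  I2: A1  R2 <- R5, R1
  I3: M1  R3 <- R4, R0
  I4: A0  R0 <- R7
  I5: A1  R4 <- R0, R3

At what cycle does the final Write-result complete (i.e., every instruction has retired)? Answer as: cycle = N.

I1  is:1  ro:2  ex:4  wr:5
I2  is:6  ro:7  ex:9  wr:10  — struct: A1 busy until I1 writes@5
I3  is:7  ro:8  ex:13  wr:14
I4  is:8  ro:9  ex:10  wr:11
I5  is:11  ro:15  ex:17  wr:18  — struct: A1 busy until I2 writes@10, RAW R3: wait I3 write@14

cycle = 18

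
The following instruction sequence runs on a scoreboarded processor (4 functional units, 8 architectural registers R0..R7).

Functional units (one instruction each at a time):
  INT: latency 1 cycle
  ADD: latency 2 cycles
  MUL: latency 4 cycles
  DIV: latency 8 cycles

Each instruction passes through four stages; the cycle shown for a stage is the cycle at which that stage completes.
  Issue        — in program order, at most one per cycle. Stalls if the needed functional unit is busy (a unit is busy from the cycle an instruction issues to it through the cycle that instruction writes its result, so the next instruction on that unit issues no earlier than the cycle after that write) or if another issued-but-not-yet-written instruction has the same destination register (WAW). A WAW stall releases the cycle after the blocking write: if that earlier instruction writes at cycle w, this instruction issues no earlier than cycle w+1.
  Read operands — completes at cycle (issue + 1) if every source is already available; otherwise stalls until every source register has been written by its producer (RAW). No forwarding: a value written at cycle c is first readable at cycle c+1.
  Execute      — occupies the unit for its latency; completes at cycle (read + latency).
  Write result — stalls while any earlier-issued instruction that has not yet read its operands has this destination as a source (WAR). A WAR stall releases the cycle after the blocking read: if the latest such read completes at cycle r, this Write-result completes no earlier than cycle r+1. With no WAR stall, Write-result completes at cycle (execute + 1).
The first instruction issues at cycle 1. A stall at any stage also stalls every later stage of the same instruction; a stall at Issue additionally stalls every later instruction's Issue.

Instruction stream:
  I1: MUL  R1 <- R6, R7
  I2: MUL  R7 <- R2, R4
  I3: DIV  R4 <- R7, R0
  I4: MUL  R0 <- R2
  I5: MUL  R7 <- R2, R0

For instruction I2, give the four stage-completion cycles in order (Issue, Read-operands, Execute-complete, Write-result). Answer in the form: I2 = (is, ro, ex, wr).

I1  is:1  ro:2  ex:6  wr:7
I2  is:8  ro:9  ex:13  wr:14  — struct: MUL busy until I1 writes@7
I3  is:9  ro:15  ex:23  wr:24  — RAW R7: wait I2 write@14
I4  is:15  ro:16  ex:20  wr:21  — struct: MUL busy until I2 writes@14
I5  is:22  ro:23  ex:27  wr:28  — struct: MUL busy until I4 writes@21

I2 = (8, 9, 13, 14)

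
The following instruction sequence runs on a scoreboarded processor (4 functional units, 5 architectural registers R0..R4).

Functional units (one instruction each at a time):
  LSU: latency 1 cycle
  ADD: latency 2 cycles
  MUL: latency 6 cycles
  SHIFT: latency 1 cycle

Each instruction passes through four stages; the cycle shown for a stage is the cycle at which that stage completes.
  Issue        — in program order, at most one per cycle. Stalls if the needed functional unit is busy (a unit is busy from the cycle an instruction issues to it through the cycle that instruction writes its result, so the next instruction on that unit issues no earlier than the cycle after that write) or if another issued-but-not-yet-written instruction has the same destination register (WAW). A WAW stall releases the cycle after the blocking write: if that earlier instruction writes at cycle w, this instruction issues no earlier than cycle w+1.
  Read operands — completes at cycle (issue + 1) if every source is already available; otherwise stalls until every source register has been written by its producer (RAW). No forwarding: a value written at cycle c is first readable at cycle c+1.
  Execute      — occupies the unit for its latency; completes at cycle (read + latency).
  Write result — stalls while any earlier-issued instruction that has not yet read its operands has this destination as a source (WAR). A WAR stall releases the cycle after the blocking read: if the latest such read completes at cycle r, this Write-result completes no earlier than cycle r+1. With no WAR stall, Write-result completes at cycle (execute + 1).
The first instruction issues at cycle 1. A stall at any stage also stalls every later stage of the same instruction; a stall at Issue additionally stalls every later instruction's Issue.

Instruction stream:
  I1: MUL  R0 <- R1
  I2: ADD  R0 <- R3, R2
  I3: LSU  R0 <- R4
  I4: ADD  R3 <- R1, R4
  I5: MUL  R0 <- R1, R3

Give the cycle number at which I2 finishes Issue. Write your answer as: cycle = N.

cycle 1: issue I1 (MUL)
cycle 2: I1 read-ops
cycle 8: I1 finished on MUL
cycle 9: I1→R0
cycle 10: issue I2 (ADD)
cycle 11: I2 read-ops
cycle 13: I2 finished on ADD
cycle 14: I2→R0
cycle 15: issue I3 (LSU)
cycle 16: I3 read-ops | issue I4 (ADD)
cycle 17: I3 finished on LSU | I4 read-ops
cycle 18: I3→R0
cycle 19: I4 finished on ADD | issue I5 (MUL)
cycle 20: I4→R3
cycle 21: I5 read-ops
cycle 27: I5 finished on MUL
cycle 28: I5→R0

cycle = 10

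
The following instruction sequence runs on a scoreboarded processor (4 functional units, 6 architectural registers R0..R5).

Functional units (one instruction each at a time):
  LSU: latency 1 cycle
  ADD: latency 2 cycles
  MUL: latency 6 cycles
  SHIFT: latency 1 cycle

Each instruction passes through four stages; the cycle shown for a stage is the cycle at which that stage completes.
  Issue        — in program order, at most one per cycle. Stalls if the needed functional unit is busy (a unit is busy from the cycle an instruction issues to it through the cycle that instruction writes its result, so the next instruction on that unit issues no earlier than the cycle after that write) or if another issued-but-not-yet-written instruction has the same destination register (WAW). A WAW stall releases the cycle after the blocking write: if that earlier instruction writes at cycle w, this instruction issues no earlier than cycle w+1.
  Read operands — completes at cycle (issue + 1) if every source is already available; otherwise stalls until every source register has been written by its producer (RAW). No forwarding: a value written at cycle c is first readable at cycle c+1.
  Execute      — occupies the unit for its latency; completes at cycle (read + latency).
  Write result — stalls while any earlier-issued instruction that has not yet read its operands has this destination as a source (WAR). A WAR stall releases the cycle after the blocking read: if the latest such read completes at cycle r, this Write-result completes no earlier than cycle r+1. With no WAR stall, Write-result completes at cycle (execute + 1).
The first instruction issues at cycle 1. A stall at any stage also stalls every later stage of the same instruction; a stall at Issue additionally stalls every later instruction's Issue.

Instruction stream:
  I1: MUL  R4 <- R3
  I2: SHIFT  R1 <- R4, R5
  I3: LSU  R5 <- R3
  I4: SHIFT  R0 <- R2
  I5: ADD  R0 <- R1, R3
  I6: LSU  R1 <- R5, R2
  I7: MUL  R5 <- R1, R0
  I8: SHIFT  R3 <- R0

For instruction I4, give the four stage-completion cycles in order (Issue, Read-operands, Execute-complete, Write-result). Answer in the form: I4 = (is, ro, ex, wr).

I4 = (13, 14, 15, 16)

1) issue 1, read 2, done 8, write 9
2) issue 2, read 10, done 11, write 12  <RAW R4: wait I1 write@9>
3) issue 3, read 4, done 5, write 11  <WAR R5: wait I2 read@10>
4) issue 13, read 14, done 15, write 16  <struct: SHIFT busy until I2 writes@12>
5) issue 17, read 18, done 20, write 21  <WAW R0: wait I4 write@16>
6) issue 18, read 19, done 20, write 21
7) issue 19, read 22, done 28, write 29  <RAW R1: wait I6 write@21 / RAW R0: wait I5 write@21>
8) issue 20, read 22, done 23, write 24  <RAW R0: wait I5 write@21>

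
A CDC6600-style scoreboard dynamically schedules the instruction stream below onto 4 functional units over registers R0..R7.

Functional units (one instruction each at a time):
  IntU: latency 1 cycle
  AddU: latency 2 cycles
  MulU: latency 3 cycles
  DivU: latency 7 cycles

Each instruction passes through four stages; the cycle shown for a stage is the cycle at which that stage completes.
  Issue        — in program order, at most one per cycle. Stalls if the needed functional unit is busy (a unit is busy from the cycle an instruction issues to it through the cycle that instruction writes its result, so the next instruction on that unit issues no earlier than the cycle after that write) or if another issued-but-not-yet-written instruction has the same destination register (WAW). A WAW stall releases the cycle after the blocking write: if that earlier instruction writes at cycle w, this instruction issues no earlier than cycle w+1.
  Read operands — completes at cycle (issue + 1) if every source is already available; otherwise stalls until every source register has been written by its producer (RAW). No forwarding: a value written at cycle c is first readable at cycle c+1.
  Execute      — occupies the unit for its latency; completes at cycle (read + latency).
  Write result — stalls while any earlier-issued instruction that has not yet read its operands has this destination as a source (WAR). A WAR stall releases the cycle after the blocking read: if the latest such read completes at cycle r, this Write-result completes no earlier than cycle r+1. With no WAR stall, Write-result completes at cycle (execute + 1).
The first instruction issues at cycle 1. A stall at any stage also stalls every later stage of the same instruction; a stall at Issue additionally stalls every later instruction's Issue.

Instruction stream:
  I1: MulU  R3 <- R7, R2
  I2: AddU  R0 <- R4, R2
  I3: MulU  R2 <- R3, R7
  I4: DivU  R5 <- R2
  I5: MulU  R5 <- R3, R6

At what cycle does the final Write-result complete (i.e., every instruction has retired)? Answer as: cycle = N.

I1 -> (1, 2, 5, 6)
I2 -> (2, 3, 5, 6)
I3 -> (7, 8, 11, 12)  // struct: MulU busy until I1 writes@6
I4 -> (8, 13, 20, 21)  // RAW R2: wait I3 write@12
I5 -> (22, 23, 26, 27)  // WAW R5: wait I4 write@21

cycle = 27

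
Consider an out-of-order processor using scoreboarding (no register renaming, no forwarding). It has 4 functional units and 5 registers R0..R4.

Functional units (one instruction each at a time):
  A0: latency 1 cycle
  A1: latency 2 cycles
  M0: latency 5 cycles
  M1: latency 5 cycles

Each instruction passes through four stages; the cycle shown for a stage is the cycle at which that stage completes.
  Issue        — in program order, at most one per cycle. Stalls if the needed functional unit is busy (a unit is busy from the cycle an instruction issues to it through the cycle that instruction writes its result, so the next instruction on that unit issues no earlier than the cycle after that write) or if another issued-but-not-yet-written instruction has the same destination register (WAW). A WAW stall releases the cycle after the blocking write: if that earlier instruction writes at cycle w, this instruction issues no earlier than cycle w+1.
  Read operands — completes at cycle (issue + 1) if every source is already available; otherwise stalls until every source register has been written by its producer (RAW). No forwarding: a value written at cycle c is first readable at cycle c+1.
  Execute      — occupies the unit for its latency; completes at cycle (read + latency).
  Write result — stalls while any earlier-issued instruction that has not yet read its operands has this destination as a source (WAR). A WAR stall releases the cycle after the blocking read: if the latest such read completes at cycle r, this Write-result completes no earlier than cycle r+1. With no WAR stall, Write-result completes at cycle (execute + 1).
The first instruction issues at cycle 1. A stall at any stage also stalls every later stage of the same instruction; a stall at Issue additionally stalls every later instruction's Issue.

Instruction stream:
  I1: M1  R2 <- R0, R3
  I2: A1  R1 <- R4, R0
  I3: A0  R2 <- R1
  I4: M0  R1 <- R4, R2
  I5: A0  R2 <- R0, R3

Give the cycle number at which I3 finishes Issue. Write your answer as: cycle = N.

t=1  issue I1 (M1)
t=2  I1 read-ops · issue I2 (A1)
t=3  I2 read-ops
t=5  I2 finished on A1
t=6  I2→R1
t=7  I1 finished on M1
t=8  I1→R2
t=9  issue I3 (A0)
t=10  I3 read-ops · issue I4 (M0)
t=11  I3 finished on A0
t=12  I3→R2
t=13  I4 read-ops · issue I5 (A0)
t=14  I5 read-ops
t=15  I5 finished on A0
t=16  I5→R2
t=18  I4 finished on M0
t=19  I4→R1

cycle = 9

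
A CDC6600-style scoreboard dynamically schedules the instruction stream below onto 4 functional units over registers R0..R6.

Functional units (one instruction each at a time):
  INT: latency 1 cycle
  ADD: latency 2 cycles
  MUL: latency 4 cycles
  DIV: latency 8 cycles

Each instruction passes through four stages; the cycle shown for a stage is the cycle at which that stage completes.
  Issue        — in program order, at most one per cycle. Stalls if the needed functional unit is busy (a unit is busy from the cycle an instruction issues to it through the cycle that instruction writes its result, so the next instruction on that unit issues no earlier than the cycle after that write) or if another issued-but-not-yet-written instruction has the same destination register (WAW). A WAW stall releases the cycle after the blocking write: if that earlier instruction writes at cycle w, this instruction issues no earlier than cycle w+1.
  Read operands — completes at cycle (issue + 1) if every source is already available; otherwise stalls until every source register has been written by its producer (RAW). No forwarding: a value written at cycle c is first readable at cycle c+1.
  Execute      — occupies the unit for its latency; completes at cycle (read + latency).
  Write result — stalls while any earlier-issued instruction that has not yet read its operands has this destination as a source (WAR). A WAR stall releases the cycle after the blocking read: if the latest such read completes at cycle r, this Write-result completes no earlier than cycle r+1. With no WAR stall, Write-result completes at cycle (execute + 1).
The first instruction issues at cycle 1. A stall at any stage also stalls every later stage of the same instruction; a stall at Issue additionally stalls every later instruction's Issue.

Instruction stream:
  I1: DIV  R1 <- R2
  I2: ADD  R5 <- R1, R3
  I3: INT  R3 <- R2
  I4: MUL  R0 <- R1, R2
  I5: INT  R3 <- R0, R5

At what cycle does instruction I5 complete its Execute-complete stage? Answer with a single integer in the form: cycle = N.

I1  is:1  ro:2  ex:10  wr:11
I2  is:2  ro:12  ex:14  wr:15  — RAW R1: wait I1 write@11
I3  is:3  ro:4  ex:5  wr:13  — WAR R3: wait I2 read@12
I4  is:4  ro:12  ex:16  wr:17  — RAW R1: wait I1 write@11
I5  is:14  ro:18  ex:19  wr:20  — struct: INT busy until I3 writes@13, RAW R0: wait I4 write@17

cycle = 19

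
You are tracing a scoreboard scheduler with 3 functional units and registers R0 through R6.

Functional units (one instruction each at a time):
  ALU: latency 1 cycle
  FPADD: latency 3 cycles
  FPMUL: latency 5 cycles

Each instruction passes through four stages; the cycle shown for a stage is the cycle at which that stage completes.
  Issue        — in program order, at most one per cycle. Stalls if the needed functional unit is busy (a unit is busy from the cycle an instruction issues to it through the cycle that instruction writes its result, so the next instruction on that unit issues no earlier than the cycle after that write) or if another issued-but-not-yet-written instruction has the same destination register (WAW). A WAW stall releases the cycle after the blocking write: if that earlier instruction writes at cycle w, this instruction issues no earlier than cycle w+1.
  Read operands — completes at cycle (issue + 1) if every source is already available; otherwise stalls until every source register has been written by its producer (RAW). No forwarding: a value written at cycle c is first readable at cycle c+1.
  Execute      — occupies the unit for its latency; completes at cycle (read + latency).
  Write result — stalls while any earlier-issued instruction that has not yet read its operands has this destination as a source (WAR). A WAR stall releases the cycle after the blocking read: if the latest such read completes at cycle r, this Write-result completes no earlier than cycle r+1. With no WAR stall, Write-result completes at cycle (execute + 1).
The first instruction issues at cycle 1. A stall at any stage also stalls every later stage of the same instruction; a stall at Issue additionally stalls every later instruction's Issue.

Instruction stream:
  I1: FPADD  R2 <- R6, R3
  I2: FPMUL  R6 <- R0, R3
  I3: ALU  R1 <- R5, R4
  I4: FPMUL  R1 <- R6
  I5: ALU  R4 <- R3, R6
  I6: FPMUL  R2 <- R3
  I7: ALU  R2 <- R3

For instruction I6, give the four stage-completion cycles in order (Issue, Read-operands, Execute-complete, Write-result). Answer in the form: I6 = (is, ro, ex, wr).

I6 = (18, 19, 24, 25)

cycle 1: I1 issues→FPADD
cycle 2: I1 reads; I2 issues→FPMUL
cycle 3: I2 reads; I3 issues→ALU
cycle 4: I3 reads
cycle 5: I1 exec-done; I3 exec-done
cycle 6: I1 writes R2; I3 writes R1
cycle 8: I2 exec-done
cycle 9: I2 writes R6
cycle 10: I4 issues→FPMUL
cycle 11: I4 reads; I5 issues→ALU
cycle 12: I5 reads
cycle 13: I5 exec-done
cycle 14: I5 writes R4
cycle 16: I4 exec-done
cycle 17: I4 writes R1
cycle 18: I6 issues→FPMUL
cycle 19: I6 reads
cycle 24: I6 exec-done
cycle 25: I6 writes R2
cycle 26: I7 issues→ALU
cycle 27: I7 reads
cycle 28: I7 exec-done
cycle 29: I7 writes R2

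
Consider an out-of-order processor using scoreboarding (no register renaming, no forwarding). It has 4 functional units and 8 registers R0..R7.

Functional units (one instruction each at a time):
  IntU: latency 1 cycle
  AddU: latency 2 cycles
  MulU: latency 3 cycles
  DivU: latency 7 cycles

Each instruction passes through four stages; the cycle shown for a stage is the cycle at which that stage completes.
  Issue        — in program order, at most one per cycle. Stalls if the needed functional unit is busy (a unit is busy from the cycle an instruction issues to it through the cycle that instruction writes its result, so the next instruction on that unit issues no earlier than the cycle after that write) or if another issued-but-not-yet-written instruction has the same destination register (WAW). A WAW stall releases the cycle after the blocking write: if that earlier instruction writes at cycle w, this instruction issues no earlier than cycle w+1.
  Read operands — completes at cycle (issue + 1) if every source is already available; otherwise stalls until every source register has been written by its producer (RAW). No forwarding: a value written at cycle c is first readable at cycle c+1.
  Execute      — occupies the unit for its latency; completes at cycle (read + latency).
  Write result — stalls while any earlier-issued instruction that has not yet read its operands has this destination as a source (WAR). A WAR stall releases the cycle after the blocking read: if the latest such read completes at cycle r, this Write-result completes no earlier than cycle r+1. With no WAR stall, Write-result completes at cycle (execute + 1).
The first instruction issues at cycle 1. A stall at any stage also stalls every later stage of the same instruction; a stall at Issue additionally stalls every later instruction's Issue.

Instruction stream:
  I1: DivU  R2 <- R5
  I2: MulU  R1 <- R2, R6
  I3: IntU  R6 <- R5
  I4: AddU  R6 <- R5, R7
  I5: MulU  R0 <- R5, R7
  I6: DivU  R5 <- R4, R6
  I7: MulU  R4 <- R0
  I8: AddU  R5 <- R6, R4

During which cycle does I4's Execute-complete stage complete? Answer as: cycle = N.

I1  is:1  ro:2  ex:9  wr:10
I2  is:2  ro:11  ex:14  wr:15  — RAW R2: wait I1 write@10
I3  is:3  ro:4  ex:5  wr:12  — WAR R6: wait I2 read@11
I4  is:13  ro:14  ex:16  wr:17  — WAW R6: wait I3 write@12
I5  is:16  ro:17  ex:20  wr:21  — struct: MulU busy until I2 writes@15
I6  is:17  ro:18  ex:25  wr:26
I7  is:22  ro:23  ex:26  wr:27  — struct: MulU busy until I5 writes@21
I8  is:27  ro:28  ex:30  wr:31  — WAW R5: wait I6 write@26

cycle = 16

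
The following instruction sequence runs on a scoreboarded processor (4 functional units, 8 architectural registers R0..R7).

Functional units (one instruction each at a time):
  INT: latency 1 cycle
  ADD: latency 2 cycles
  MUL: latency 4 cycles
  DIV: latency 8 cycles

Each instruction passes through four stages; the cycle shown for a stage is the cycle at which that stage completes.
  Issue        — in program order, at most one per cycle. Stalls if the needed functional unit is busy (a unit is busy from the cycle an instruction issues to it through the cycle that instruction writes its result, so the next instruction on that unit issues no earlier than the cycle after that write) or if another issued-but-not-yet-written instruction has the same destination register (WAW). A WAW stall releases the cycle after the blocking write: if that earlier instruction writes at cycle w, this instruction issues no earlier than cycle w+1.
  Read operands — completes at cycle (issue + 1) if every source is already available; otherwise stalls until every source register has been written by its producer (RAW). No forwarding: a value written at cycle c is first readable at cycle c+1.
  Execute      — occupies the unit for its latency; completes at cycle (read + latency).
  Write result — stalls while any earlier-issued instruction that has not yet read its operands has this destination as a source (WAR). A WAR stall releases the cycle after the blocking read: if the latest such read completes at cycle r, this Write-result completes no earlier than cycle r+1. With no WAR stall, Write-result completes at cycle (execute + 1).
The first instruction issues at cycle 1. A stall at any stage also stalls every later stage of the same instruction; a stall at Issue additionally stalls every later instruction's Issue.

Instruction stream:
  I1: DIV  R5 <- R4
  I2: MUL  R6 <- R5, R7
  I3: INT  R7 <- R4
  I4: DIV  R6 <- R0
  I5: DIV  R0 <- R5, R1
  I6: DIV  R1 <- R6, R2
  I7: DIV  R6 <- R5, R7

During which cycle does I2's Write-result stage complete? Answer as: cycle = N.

I1: IS=1 RO=2 EX=10 WR=11
I2: IS=2 RO=12 EX=16 WR=17  [RAW R5: wait I1 write@11]
I3: IS=3 RO=4 EX=5 WR=13  [WAR R7: wait I2 read@12]
I4: IS=18 RO=19 EX=27 WR=28  [WAW R6: wait I2 write@17]
I5: IS=29 RO=30 EX=38 WR=39  [struct: DIV busy until I4 writes@28]
I6: IS=40 RO=41 EX=49 WR=50  [struct: DIV busy until I5 writes@39]
I7: IS=51 RO=52 EX=60 WR=61  [struct: DIV busy until I6 writes@50]

cycle = 17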